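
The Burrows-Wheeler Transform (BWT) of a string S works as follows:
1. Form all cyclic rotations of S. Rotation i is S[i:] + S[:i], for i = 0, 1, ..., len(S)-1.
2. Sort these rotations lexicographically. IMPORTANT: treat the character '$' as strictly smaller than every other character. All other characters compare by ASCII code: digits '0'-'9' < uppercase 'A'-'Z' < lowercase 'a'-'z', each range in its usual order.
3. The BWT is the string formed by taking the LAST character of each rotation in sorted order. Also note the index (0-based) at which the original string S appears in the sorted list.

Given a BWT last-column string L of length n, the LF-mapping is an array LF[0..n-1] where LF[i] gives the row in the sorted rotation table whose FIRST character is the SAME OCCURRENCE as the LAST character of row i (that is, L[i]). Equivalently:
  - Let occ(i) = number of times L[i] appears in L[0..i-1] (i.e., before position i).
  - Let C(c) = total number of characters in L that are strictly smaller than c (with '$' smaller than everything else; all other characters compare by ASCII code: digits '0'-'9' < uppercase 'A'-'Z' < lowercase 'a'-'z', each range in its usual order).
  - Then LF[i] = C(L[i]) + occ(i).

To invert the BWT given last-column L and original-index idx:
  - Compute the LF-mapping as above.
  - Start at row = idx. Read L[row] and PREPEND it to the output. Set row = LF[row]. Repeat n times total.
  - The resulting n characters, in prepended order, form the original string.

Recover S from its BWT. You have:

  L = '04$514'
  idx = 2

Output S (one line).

Answer: 14540$

Derivation:
LF mapping: 1 3 0 5 2 4
Walk LF starting at row 2, prepending L[row]:
  step 1: row=2, L[2]='$', prepend. Next row=LF[2]=0
  step 2: row=0, L[0]='0', prepend. Next row=LF[0]=1
  step 3: row=1, L[1]='4', prepend. Next row=LF[1]=3
  step 4: row=3, L[3]='5', prepend. Next row=LF[3]=5
  step 5: row=5, L[5]='4', prepend. Next row=LF[5]=4
  step 6: row=4, L[4]='1', prepend. Next row=LF[4]=2
Reversed output: 14540$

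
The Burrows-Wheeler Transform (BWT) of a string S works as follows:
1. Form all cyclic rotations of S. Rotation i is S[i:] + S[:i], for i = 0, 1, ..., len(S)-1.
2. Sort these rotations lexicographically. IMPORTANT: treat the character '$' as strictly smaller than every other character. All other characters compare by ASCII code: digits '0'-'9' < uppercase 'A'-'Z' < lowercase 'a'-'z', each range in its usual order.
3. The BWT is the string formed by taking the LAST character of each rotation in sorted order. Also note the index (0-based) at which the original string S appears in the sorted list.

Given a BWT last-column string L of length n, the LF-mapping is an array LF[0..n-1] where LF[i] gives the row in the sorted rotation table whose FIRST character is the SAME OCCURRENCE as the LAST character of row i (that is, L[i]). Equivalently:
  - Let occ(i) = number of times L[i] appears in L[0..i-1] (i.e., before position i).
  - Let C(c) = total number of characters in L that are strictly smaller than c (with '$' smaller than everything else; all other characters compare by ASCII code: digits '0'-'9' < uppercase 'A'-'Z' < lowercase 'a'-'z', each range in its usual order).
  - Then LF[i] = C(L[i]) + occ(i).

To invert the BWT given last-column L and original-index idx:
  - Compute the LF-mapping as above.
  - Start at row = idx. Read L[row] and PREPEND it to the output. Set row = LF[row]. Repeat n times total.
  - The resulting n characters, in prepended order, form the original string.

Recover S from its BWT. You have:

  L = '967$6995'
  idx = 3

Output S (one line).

Answer: 6765999$

Derivation:
LF mapping: 5 2 4 0 3 6 7 1
Walk LF starting at row 3, prepending L[row]:
  step 1: row=3, L[3]='$', prepend. Next row=LF[3]=0
  step 2: row=0, L[0]='9', prepend. Next row=LF[0]=5
  step 3: row=5, L[5]='9', prepend. Next row=LF[5]=6
  step 4: row=6, L[6]='9', prepend. Next row=LF[6]=7
  step 5: row=7, L[7]='5', prepend. Next row=LF[7]=1
  step 6: row=1, L[1]='6', prepend. Next row=LF[1]=2
  step 7: row=2, L[2]='7', prepend. Next row=LF[2]=4
  step 8: row=4, L[4]='6', prepend. Next row=LF[4]=3
Reversed output: 6765999$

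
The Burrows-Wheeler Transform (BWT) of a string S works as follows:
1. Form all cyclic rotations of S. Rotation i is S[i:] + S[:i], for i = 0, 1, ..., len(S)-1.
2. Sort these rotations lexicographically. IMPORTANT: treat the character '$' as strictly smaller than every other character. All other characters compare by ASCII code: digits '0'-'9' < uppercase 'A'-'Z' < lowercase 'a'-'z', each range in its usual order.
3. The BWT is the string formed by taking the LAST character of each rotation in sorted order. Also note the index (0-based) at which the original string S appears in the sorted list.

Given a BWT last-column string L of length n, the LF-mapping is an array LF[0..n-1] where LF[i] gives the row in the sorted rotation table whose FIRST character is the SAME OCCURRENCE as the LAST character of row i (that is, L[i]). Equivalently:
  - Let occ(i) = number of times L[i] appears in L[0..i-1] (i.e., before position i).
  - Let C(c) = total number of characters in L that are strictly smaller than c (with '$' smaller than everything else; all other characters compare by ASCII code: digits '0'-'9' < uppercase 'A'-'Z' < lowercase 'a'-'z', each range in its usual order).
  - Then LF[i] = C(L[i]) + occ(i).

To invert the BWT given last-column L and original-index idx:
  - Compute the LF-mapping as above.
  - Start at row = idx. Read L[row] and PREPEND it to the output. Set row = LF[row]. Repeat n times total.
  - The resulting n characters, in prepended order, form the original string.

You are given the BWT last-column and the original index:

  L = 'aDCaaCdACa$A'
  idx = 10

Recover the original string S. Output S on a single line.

LF mapping: 7 6 3 8 9 4 11 1 5 10 0 2
Walk LF starting at row 10, prepending L[row]:
  step 1: row=10, L[10]='$', prepend. Next row=LF[10]=0
  step 2: row=0, L[0]='a', prepend. Next row=LF[0]=7
  step 3: row=7, L[7]='A', prepend. Next row=LF[7]=1
  step 4: row=1, L[1]='D', prepend. Next row=LF[1]=6
  step 5: row=6, L[6]='d', prepend. Next row=LF[6]=11
  step 6: row=11, L[11]='A', prepend. Next row=LF[11]=2
  step 7: row=2, L[2]='C', prepend. Next row=LF[2]=3
  step 8: row=3, L[3]='a', prepend. Next row=LF[3]=8
  step 9: row=8, L[8]='C', prepend. Next row=LF[8]=5
  step 10: row=5, L[5]='C', prepend. Next row=LF[5]=4
  step 11: row=4, L[4]='a', prepend. Next row=LF[4]=9
  step 12: row=9, L[9]='a', prepend. Next row=LF[9]=10
Reversed output: aaCCaCAdDAa$

Answer: aaCCaCAdDAa$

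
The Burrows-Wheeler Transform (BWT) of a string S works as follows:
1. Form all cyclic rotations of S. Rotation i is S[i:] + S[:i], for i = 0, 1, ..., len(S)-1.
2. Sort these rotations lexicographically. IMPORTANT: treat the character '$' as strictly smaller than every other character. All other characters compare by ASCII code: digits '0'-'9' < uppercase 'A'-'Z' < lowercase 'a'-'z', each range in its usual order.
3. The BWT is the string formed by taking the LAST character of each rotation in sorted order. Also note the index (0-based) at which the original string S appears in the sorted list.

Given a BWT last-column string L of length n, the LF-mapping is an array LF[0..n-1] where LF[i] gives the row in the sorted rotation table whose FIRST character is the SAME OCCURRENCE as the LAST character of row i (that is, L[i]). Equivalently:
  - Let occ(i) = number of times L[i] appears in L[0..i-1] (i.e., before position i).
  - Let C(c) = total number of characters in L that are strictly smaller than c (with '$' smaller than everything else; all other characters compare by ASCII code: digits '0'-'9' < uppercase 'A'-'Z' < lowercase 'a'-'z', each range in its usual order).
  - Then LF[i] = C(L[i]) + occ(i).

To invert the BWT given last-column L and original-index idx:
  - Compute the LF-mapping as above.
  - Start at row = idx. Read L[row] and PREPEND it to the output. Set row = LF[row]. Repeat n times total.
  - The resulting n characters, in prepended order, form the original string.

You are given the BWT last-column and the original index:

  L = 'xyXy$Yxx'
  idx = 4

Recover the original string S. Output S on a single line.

Answer: xyXYxyx$

Derivation:
LF mapping: 3 6 1 7 0 2 4 5
Walk LF starting at row 4, prepending L[row]:
  step 1: row=4, L[4]='$', prepend. Next row=LF[4]=0
  step 2: row=0, L[0]='x', prepend. Next row=LF[0]=3
  step 3: row=3, L[3]='y', prepend. Next row=LF[3]=7
  step 4: row=7, L[7]='x', prepend. Next row=LF[7]=5
  step 5: row=5, L[5]='Y', prepend. Next row=LF[5]=2
  step 6: row=2, L[2]='X', prepend. Next row=LF[2]=1
  step 7: row=1, L[1]='y', prepend. Next row=LF[1]=6
  step 8: row=6, L[6]='x', prepend. Next row=LF[6]=4
Reversed output: xyXYxyx$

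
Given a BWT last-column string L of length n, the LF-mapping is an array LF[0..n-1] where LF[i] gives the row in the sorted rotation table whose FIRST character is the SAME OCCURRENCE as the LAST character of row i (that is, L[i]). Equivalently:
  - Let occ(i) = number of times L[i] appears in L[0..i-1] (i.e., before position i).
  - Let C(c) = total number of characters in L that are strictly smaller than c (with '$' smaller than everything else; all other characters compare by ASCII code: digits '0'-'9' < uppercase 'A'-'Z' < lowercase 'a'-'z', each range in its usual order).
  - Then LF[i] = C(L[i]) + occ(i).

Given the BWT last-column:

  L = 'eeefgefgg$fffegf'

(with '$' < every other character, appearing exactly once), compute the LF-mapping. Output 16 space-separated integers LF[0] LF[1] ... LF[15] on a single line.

Answer: 1 2 3 6 12 4 7 13 14 0 8 9 10 5 15 11

Derivation:
Char counts: '$':1, 'e':5, 'f':6, 'g':4
C (first-col start): C('$')=0, C('e')=1, C('f')=6, C('g')=12
L[0]='e': occ=0, LF[0]=C('e')+0=1+0=1
L[1]='e': occ=1, LF[1]=C('e')+1=1+1=2
L[2]='e': occ=2, LF[2]=C('e')+2=1+2=3
L[3]='f': occ=0, LF[3]=C('f')+0=6+0=6
L[4]='g': occ=0, LF[4]=C('g')+0=12+0=12
L[5]='e': occ=3, LF[5]=C('e')+3=1+3=4
L[6]='f': occ=1, LF[6]=C('f')+1=6+1=7
L[7]='g': occ=1, LF[7]=C('g')+1=12+1=13
L[8]='g': occ=2, LF[8]=C('g')+2=12+2=14
L[9]='$': occ=0, LF[9]=C('$')+0=0+0=0
L[10]='f': occ=2, LF[10]=C('f')+2=6+2=8
L[11]='f': occ=3, LF[11]=C('f')+3=6+3=9
L[12]='f': occ=4, LF[12]=C('f')+4=6+4=10
L[13]='e': occ=4, LF[13]=C('e')+4=1+4=5
L[14]='g': occ=3, LF[14]=C('g')+3=12+3=15
L[15]='f': occ=5, LF[15]=C('f')+5=6+5=11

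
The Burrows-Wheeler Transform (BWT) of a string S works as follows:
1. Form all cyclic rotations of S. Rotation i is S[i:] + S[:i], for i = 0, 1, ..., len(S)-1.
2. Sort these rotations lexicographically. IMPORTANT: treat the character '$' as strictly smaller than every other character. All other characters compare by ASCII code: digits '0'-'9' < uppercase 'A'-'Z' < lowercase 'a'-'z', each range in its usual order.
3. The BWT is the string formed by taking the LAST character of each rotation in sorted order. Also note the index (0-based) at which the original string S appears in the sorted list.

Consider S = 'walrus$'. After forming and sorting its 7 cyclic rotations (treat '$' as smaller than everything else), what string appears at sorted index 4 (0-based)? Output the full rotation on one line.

All 7 rotations (rotation i = S[i:]+S[:i]):
  rot[0] = walrus$
  rot[1] = alrus$w
  rot[2] = lrus$wa
  rot[3] = rus$wal
  rot[4] = us$walr
  rot[5] = s$walru
  rot[6] = $walrus
Sorted (with $ < everything):
  sorted[0] = $walrus
  sorted[1] = alrus$w
  sorted[2] = lrus$wa
  sorted[3] = rus$wal
  sorted[4] = s$walru
  sorted[5] = us$walr
  sorted[6] = walrus$
sorted[4] = s$walru

Answer: s$walru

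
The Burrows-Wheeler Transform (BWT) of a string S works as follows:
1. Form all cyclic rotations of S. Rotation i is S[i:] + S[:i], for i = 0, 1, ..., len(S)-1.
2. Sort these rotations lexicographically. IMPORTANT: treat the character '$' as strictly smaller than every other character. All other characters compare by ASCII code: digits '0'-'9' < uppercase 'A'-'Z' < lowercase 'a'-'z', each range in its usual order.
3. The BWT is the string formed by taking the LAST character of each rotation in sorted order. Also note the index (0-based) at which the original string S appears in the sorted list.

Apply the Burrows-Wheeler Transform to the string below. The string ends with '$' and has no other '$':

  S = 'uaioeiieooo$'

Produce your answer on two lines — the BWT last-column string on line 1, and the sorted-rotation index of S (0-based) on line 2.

Answer: ouoiieaoioe$
11

Derivation:
All 12 rotations (rotation i = S[i:]+S[:i]):
  rot[0] = uaioeiieooo$
  rot[1] = aioeiieooo$u
  rot[2] = ioeiieooo$ua
  rot[3] = oeiieooo$uai
  rot[4] = eiieooo$uaio
  rot[5] = iieooo$uaioe
  rot[6] = ieooo$uaioei
  rot[7] = eooo$uaioeii
  rot[8] = ooo$uaioeiie
  rot[9] = oo$uaioeiieo
  rot[10] = o$uaioeiieoo
  rot[11] = $uaioeiieooo
Sorted (with $ < everything):
  sorted[0] = $uaioeiieooo  (last char: 'o')
  sorted[1] = aioeiieooo$u  (last char: 'u')
  sorted[2] = eiieooo$uaio  (last char: 'o')
  sorted[3] = eooo$uaioeii  (last char: 'i')
  sorted[4] = ieooo$uaioei  (last char: 'i')
  sorted[5] = iieooo$uaioe  (last char: 'e')
  sorted[6] = ioeiieooo$ua  (last char: 'a')
  sorted[7] = o$uaioeiieoo  (last char: 'o')
  sorted[8] = oeiieooo$uai  (last char: 'i')
  sorted[9] = oo$uaioeiieo  (last char: 'o')
  sorted[10] = ooo$uaioeiie  (last char: 'e')
  sorted[11] = uaioeiieooo$  (last char: '$')
Last column: ouoiieaoioe$
Original string S is at sorted index 11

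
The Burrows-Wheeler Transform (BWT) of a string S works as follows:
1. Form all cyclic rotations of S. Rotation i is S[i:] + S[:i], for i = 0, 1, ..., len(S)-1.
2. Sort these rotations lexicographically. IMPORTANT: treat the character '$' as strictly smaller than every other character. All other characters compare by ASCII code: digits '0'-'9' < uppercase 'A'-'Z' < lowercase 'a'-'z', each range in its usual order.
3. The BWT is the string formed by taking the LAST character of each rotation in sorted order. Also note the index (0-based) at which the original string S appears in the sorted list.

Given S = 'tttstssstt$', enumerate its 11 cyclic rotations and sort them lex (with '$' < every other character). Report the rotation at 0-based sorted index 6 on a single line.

Answer: tssstt$ttts

Derivation:
All 11 rotations (rotation i = S[i:]+S[:i]):
  rot[0] = tttstssstt$
  rot[1] = ttstssstt$t
  rot[2] = tstssstt$tt
  rot[3] = stssstt$ttt
  rot[4] = tssstt$ttts
  rot[5] = ssstt$tttst
  rot[6] = sstt$tttsts
  rot[7] = stt$tttstss
  rot[8] = tt$tttstsss
  rot[9] = t$tttstssst
  rot[10] = $tttstssstt
Sorted (with $ < everything):
  sorted[0] = $tttstssstt
  sorted[1] = ssstt$tttst
  sorted[2] = sstt$tttsts
  sorted[3] = stssstt$ttt
  sorted[4] = stt$tttstss
  sorted[5] = t$tttstssst
  sorted[6] = tssstt$ttts
  sorted[7] = tstssstt$tt
  sorted[8] = tt$tttstsss
  sorted[9] = ttstssstt$t
  sorted[10] = tttstssstt$
sorted[6] = tssstt$ttts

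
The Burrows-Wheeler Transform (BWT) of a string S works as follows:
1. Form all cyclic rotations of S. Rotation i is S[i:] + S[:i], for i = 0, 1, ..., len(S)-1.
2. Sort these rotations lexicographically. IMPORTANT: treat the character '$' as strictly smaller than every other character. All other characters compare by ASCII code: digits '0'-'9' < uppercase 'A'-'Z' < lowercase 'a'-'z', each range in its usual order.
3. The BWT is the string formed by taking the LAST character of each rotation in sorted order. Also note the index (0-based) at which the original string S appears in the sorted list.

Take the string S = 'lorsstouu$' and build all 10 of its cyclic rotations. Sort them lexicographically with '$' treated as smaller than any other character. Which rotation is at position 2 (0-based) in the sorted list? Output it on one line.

All 10 rotations (rotation i = S[i:]+S[:i]):
  rot[0] = lorsstouu$
  rot[1] = orsstouu$l
  rot[2] = rsstouu$lo
  rot[3] = sstouu$lor
  rot[4] = stouu$lors
  rot[5] = touu$lorss
  rot[6] = ouu$lorsst
  rot[7] = uu$lorssto
  rot[8] = u$lorsstou
  rot[9] = $lorsstouu
Sorted (with $ < everything):
  sorted[0] = $lorsstouu
  sorted[1] = lorsstouu$
  sorted[2] = orsstouu$l
  sorted[3] = ouu$lorsst
  sorted[4] = rsstouu$lo
  sorted[5] = sstouu$lor
  sorted[6] = stouu$lors
  sorted[7] = touu$lorss
  sorted[8] = u$lorsstou
  sorted[9] = uu$lorssto
sorted[2] = orsstouu$l

Answer: orsstouu$l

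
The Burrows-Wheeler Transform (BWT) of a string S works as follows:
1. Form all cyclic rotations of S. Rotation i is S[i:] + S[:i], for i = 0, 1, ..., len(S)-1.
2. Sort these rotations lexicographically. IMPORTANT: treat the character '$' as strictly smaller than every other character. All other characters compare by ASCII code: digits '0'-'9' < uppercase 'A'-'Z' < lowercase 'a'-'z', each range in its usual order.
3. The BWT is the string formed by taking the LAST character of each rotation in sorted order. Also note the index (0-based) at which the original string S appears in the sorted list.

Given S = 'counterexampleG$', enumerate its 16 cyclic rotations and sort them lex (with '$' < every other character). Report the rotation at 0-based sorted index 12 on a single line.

Answer: rexampleG$counte

Derivation:
All 16 rotations (rotation i = S[i:]+S[:i]):
  rot[0] = counterexampleG$
  rot[1] = ounterexampleG$c
  rot[2] = unterexampleG$co
  rot[3] = nterexampleG$cou
  rot[4] = terexampleG$coun
  rot[5] = erexampleG$count
  rot[6] = rexampleG$counte
  rot[7] = exampleG$counter
  rot[8] = xampleG$countere
  rot[9] = ampleG$counterex
  rot[10] = mpleG$counterexa
  rot[11] = pleG$counterexam
  rot[12] = leG$counterexamp
  rot[13] = eG$counterexampl
  rot[14] = G$counterexample
  rot[15] = $counterexampleG
Sorted (with $ < everything):
  sorted[0] = $counterexampleG
  sorted[1] = G$counterexample
  sorted[2] = ampleG$counterex
  sorted[3] = counterexampleG$
  sorted[4] = eG$counterexampl
  sorted[5] = erexampleG$count
  sorted[6] = exampleG$counter
  sorted[7] = leG$counterexamp
  sorted[8] = mpleG$counterexa
  sorted[9] = nterexampleG$cou
  sorted[10] = ounterexampleG$c
  sorted[11] = pleG$counterexam
  sorted[12] = rexampleG$counte
  sorted[13] = terexampleG$coun
  sorted[14] = unterexampleG$co
  sorted[15] = xampleG$countere
sorted[12] = rexampleG$counte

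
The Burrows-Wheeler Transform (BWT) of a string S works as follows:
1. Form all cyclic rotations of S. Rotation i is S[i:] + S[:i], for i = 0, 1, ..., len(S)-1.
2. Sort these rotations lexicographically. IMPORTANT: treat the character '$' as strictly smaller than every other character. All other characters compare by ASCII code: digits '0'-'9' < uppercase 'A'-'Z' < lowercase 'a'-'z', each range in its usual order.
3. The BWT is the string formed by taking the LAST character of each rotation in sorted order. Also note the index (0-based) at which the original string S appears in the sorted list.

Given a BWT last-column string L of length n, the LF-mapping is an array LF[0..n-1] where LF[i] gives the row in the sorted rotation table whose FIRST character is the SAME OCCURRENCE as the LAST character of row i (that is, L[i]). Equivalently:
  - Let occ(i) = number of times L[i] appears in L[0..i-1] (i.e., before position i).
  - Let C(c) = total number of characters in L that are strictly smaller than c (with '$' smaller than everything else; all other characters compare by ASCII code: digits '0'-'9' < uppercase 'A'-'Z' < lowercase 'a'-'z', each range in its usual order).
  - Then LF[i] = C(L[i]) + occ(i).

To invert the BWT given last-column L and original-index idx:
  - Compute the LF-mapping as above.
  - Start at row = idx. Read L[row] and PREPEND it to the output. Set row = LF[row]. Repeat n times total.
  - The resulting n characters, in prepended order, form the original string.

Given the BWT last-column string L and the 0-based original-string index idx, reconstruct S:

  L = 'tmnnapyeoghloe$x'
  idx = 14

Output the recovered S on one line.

Answer: xylophonemagnet$

Derivation:
LF mapping: 13 7 8 9 1 12 15 2 10 4 5 6 11 3 0 14
Walk LF starting at row 14, prepending L[row]:
  step 1: row=14, L[14]='$', prepend. Next row=LF[14]=0
  step 2: row=0, L[0]='t', prepend. Next row=LF[0]=13
  step 3: row=13, L[13]='e', prepend. Next row=LF[13]=3
  step 4: row=3, L[3]='n', prepend. Next row=LF[3]=9
  step 5: row=9, L[9]='g', prepend. Next row=LF[9]=4
  step 6: row=4, L[4]='a', prepend. Next row=LF[4]=1
  step 7: row=1, L[1]='m', prepend. Next row=LF[1]=7
  step 8: row=7, L[7]='e', prepend. Next row=LF[7]=2
  step 9: row=2, L[2]='n', prepend. Next row=LF[2]=8
  step 10: row=8, L[8]='o', prepend. Next row=LF[8]=10
  step 11: row=10, L[10]='h', prepend. Next row=LF[10]=5
  step 12: row=5, L[5]='p', prepend. Next row=LF[5]=12
  step 13: row=12, L[12]='o', prepend. Next row=LF[12]=11
  step 14: row=11, L[11]='l', prepend. Next row=LF[11]=6
  step 15: row=6, L[6]='y', prepend. Next row=LF[6]=15
  step 16: row=15, L[15]='x', prepend. Next row=LF[15]=14
Reversed output: xylophonemagnet$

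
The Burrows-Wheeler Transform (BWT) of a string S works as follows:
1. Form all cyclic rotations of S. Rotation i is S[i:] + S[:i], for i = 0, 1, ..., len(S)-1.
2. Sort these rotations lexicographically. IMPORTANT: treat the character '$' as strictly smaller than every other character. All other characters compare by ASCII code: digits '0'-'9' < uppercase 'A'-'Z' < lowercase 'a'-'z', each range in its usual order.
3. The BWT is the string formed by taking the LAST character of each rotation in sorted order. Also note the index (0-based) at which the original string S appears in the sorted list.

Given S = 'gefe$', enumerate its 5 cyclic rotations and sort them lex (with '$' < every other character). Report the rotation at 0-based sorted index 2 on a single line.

Answer: efe$g

Derivation:
All 5 rotations (rotation i = S[i:]+S[:i]):
  rot[0] = gefe$
  rot[1] = efe$g
  rot[2] = fe$ge
  rot[3] = e$gef
  rot[4] = $gefe
Sorted (with $ < everything):
  sorted[0] = $gefe
  sorted[1] = e$gef
  sorted[2] = efe$g
  sorted[3] = fe$ge
  sorted[4] = gefe$
sorted[2] = efe$g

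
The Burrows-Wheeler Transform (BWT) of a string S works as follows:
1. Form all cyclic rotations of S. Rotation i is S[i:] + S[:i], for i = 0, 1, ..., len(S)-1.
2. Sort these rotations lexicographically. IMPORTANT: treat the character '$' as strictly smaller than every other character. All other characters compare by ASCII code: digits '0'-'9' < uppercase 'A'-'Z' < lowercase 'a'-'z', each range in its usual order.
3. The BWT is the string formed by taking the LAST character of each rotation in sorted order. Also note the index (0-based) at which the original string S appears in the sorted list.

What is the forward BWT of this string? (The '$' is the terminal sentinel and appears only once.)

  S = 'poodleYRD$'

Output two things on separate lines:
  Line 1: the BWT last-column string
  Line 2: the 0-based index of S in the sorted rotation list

Answer: DRYeoldop$
9

Derivation:
All 10 rotations (rotation i = S[i:]+S[:i]):
  rot[0] = poodleYRD$
  rot[1] = oodleYRD$p
  rot[2] = odleYRD$po
  rot[3] = dleYRD$poo
  rot[4] = leYRD$pood
  rot[5] = eYRD$poodl
  rot[6] = YRD$poodle
  rot[7] = RD$poodleY
  rot[8] = D$poodleYR
  rot[9] = $poodleYRD
Sorted (with $ < everything):
  sorted[0] = $poodleYRD  (last char: 'D')
  sorted[1] = D$poodleYR  (last char: 'R')
  sorted[2] = RD$poodleY  (last char: 'Y')
  sorted[3] = YRD$poodle  (last char: 'e')
  sorted[4] = dleYRD$poo  (last char: 'o')
  sorted[5] = eYRD$poodl  (last char: 'l')
  sorted[6] = leYRD$pood  (last char: 'd')
  sorted[7] = odleYRD$po  (last char: 'o')
  sorted[8] = oodleYRD$p  (last char: 'p')
  sorted[9] = poodleYRD$  (last char: '$')
Last column: DRYeoldop$
Original string S is at sorted index 9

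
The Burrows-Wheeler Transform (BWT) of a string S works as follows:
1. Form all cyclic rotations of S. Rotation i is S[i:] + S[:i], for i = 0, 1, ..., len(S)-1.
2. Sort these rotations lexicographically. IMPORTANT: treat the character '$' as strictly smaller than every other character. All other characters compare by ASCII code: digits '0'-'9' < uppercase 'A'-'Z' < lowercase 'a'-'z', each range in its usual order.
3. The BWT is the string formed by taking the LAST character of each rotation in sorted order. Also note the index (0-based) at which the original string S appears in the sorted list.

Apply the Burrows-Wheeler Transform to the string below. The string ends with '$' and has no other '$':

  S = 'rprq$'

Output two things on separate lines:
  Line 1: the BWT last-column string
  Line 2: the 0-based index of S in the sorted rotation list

All 5 rotations (rotation i = S[i:]+S[:i]):
  rot[0] = rprq$
  rot[1] = prq$r
  rot[2] = rq$rp
  rot[3] = q$rpr
  rot[4] = $rprq
Sorted (with $ < everything):
  sorted[0] = $rprq  (last char: 'q')
  sorted[1] = prq$r  (last char: 'r')
  sorted[2] = q$rpr  (last char: 'r')
  sorted[3] = rprq$  (last char: '$')
  sorted[4] = rq$rp  (last char: 'p')
Last column: qrr$p
Original string S is at sorted index 3

Answer: qrr$p
3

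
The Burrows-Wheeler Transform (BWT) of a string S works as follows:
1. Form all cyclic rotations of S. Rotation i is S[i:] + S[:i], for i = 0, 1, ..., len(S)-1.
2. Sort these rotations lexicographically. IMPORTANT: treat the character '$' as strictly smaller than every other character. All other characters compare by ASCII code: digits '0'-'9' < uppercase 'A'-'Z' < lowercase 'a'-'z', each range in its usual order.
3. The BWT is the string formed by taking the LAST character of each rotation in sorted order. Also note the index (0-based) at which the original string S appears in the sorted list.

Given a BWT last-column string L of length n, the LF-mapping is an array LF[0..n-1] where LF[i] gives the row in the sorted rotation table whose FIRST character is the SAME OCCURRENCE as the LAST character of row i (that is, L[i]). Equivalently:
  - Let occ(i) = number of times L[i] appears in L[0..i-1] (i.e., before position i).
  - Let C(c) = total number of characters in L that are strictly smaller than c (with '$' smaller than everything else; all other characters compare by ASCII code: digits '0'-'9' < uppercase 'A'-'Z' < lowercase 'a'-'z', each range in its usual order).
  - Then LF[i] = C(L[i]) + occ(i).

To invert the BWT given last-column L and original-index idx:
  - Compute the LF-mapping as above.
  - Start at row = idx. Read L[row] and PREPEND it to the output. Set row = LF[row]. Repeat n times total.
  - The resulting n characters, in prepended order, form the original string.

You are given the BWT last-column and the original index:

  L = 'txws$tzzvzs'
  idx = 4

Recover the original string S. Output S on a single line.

LF mapping: 3 7 6 1 0 4 8 9 5 10 2
Walk LF starting at row 4, prepending L[row]:
  step 1: row=4, L[4]='$', prepend. Next row=LF[4]=0
  step 2: row=0, L[0]='t', prepend. Next row=LF[0]=3
  step 3: row=3, L[3]='s', prepend. Next row=LF[3]=1
  step 4: row=1, L[1]='x', prepend. Next row=LF[1]=7
  step 5: row=7, L[7]='z', prepend. Next row=LF[7]=9
  step 6: row=9, L[9]='z', prepend. Next row=LF[9]=10
  step 7: row=10, L[10]='s', prepend. Next row=LF[10]=2
  step 8: row=2, L[2]='w', prepend. Next row=LF[2]=6
  step 9: row=6, L[6]='z', prepend. Next row=LF[6]=8
  step 10: row=8, L[8]='v', prepend. Next row=LF[8]=5
  step 11: row=5, L[5]='t', prepend. Next row=LF[5]=4
Reversed output: tvzwszzxst$

Answer: tvzwszzxst$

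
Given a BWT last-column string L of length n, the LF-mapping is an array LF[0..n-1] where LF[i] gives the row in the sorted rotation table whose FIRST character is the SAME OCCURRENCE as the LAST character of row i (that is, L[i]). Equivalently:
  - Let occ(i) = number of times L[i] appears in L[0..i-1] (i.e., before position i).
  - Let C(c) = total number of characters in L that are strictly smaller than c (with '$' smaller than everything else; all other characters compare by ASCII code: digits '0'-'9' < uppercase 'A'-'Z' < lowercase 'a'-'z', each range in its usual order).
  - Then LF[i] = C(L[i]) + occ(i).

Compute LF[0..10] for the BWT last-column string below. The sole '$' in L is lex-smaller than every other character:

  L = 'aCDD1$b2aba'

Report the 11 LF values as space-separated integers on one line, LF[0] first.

Char counts: '$':1, '1':1, '2':1, 'C':1, 'D':2, 'a':3, 'b':2
C (first-col start): C('$')=0, C('1')=1, C('2')=2, C('C')=3, C('D')=4, C('a')=6, C('b')=9
L[0]='a': occ=0, LF[0]=C('a')+0=6+0=6
L[1]='C': occ=0, LF[1]=C('C')+0=3+0=3
L[2]='D': occ=0, LF[2]=C('D')+0=4+0=4
L[3]='D': occ=1, LF[3]=C('D')+1=4+1=5
L[4]='1': occ=0, LF[4]=C('1')+0=1+0=1
L[5]='$': occ=0, LF[5]=C('$')+0=0+0=0
L[6]='b': occ=0, LF[6]=C('b')+0=9+0=9
L[7]='2': occ=0, LF[7]=C('2')+0=2+0=2
L[8]='a': occ=1, LF[8]=C('a')+1=6+1=7
L[9]='b': occ=1, LF[9]=C('b')+1=9+1=10
L[10]='a': occ=2, LF[10]=C('a')+2=6+2=8

Answer: 6 3 4 5 1 0 9 2 7 10 8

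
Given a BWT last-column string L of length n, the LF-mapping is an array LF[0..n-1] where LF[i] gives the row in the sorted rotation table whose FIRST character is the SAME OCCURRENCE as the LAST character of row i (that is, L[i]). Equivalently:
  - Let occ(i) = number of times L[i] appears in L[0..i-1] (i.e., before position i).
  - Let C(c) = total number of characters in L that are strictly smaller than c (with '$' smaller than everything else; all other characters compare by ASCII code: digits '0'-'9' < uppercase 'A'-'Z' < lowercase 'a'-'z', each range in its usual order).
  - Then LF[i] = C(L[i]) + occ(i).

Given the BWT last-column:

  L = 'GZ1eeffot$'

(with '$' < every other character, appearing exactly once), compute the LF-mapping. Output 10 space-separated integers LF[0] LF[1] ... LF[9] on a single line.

Answer: 2 3 1 4 5 6 7 8 9 0

Derivation:
Char counts: '$':1, '1':1, 'G':1, 'Z':1, 'e':2, 'f':2, 'o':1, 't':1
C (first-col start): C('$')=0, C('1')=1, C('G')=2, C('Z')=3, C('e')=4, C('f')=6, C('o')=8, C('t')=9
L[0]='G': occ=0, LF[0]=C('G')+0=2+0=2
L[1]='Z': occ=0, LF[1]=C('Z')+0=3+0=3
L[2]='1': occ=0, LF[2]=C('1')+0=1+0=1
L[3]='e': occ=0, LF[3]=C('e')+0=4+0=4
L[4]='e': occ=1, LF[4]=C('e')+1=4+1=5
L[5]='f': occ=0, LF[5]=C('f')+0=6+0=6
L[6]='f': occ=1, LF[6]=C('f')+1=6+1=7
L[7]='o': occ=0, LF[7]=C('o')+0=8+0=8
L[8]='t': occ=0, LF[8]=C('t')+0=9+0=9
L[9]='$': occ=0, LF[9]=C('$')+0=0+0=0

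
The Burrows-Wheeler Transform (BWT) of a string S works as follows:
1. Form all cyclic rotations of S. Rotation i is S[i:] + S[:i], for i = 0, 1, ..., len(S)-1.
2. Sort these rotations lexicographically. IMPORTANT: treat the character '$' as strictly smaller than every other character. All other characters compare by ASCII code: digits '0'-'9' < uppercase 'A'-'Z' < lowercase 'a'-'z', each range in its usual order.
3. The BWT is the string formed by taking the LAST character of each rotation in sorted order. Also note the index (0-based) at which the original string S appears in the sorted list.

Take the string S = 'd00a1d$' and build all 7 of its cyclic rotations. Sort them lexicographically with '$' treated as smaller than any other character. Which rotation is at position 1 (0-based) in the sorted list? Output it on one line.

Answer: 00a1d$d

Derivation:
All 7 rotations (rotation i = S[i:]+S[:i]):
  rot[0] = d00a1d$
  rot[1] = 00a1d$d
  rot[2] = 0a1d$d0
  rot[3] = a1d$d00
  rot[4] = 1d$d00a
  rot[5] = d$d00a1
  rot[6] = $d00a1d
Sorted (with $ < everything):
  sorted[0] = $d00a1d
  sorted[1] = 00a1d$d
  sorted[2] = 0a1d$d0
  sorted[3] = 1d$d00a
  sorted[4] = a1d$d00
  sorted[5] = d$d00a1
  sorted[6] = d00a1d$
sorted[1] = 00a1d$d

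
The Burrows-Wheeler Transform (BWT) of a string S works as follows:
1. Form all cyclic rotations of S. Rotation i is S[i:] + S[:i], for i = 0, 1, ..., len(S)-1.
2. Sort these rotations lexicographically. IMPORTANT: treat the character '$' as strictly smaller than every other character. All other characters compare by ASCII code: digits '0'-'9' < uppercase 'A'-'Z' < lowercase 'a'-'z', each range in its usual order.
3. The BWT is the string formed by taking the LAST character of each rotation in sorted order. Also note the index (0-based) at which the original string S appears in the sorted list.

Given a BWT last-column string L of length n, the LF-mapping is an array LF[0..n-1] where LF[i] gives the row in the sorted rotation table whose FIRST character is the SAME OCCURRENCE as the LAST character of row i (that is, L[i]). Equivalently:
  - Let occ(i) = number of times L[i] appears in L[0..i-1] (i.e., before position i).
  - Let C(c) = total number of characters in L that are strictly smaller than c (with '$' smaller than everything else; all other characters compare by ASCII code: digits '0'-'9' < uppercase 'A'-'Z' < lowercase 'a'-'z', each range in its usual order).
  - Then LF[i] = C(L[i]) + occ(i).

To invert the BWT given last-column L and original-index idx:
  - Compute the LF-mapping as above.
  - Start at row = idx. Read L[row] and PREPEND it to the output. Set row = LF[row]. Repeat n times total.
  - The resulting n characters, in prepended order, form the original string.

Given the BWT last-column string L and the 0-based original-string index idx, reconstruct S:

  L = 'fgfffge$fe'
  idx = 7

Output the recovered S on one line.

Answer: fgeffegff$

Derivation:
LF mapping: 3 8 4 5 6 9 1 0 7 2
Walk LF starting at row 7, prepending L[row]:
  step 1: row=7, L[7]='$', prepend. Next row=LF[7]=0
  step 2: row=0, L[0]='f', prepend. Next row=LF[0]=3
  step 3: row=3, L[3]='f', prepend. Next row=LF[3]=5
  step 4: row=5, L[5]='g', prepend. Next row=LF[5]=9
  step 5: row=9, L[9]='e', prepend. Next row=LF[9]=2
  step 6: row=2, L[2]='f', prepend. Next row=LF[2]=4
  step 7: row=4, L[4]='f', prepend. Next row=LF[4]=6
  step 8: row=6, L[6]='e', prepend. Next row=LF[6]=1
  step 9: row=1, L[1]='g', prepend. Next row=LF[1]=8
  step 10: row=8, L[8]='f', prepend. Next row=LF[8]=7
Reversed output: fgeffegff$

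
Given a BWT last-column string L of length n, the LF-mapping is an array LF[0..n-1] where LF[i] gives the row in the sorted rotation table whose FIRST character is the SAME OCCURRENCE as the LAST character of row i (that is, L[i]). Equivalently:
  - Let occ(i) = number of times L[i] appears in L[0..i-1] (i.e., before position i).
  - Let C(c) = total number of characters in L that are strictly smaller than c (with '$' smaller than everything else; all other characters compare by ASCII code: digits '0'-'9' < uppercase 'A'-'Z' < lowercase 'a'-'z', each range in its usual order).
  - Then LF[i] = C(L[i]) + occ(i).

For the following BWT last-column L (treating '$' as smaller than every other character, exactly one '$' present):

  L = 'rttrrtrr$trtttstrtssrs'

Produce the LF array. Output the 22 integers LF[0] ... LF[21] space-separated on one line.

Char counts: '$':1, 'r':8, 's':4, 't':9
C (first-col start): C('$')=0, C('r')=1, C('s')=9, C('t')=13
L[0]='r': occ=0, LF[0]=C('r')+0=1+0=1
L[1]='t': occ=0, LF[1]=C('t')+0=13+0=13
L[2]='t': occ=1, LF[2]=C('t')+1=13+1=14
L[3]='r': occ=1, LF[3]=C('r')+1=1+1=2
L[4]='r': occ=2, LF[4]=C('r')+2=1+2=3
L[5]='t': occ=2, LF[5]=C('t')+2=13+2=15
L[6]='r': occ=3, LF[6]=C('r')+3=1+3=4
L[7]='r': occ=4, LF[7]=C('r')+4=1+4=5
L[8]='$': occ=0, LF[8]=C('$')+0=0+0=0
L[9]='t': occ=3, LF[9]=C('t')+3=13+3=16
L[10]='r': occ=5, LF[10]=C('r')+5=1+5=6
L[11]='t': occ=4, LF[11]=C('t')+4=13+4=17
L[12]='t': occ=5, LF[12]=C('t')+5=13+5=18
L[13]='t': occ=6, LF[13]=C('t')+6=13+6=19
L[14]='s': occ=0, LF[14]=C('s')+0=9+0=9
L[15]='t': occ=7, LF[15]=C('t')+7=13+7=20
L[16]='r': occ=6, LF[16]=C('r')+6=1+6=7
L[17]='t': occ=8, LF[17]=C('t')+8=13+8=21
L[18]='s': occ=1, LF[18]=C('s')+1=9+1=10
L[19]='s': occ=2, LF[19]=C('s')+2=9+2=11
L[20]='r': occ=7, LF[20]=C('r')+7=1+7=8
L[21]='s': occ=3, LF[21]=C('s')+3=9+3=12

Answer: 1 13 14 2 3 15 4 5 0 16 6 17 18 19 9 20 7 21 10 11 8 12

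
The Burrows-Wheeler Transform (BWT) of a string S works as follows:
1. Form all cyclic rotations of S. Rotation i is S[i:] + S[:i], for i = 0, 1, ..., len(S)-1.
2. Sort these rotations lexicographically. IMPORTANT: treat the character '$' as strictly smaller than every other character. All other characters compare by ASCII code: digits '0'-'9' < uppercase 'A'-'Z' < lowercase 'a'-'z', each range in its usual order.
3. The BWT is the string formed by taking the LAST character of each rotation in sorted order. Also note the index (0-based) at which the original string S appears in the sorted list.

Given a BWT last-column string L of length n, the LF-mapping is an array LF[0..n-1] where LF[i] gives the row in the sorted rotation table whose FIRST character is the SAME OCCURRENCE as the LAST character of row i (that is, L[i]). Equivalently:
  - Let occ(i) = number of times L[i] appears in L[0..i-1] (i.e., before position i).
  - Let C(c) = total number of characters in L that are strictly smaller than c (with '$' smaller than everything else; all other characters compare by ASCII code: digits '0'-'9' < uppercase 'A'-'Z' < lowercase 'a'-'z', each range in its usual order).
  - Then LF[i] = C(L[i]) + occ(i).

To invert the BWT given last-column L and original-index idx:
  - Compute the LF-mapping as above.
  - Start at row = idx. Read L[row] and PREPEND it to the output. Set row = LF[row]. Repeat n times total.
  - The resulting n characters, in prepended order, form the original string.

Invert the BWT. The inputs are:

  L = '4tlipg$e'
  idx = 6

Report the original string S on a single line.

Answer: piglet4$

Derivation:
LF mapping: 1 7 5 4 6 3 0 2
Walk LF starting at row 6, prepending L[row]:
  step 1: row=6, L[6]='$', prepend. Next row=LF[6]=0
  step 2: row=0, L[0]='4', prepend. Next row=LF[0]=1
  step 3: row=1, L[1]='t', prepend. Next row=LF[1]=7
  step 4: row=7, L[7]='e', prepend. Next row=LF[7]=2
  step 5: row=2, L[2]='l', prepend. Next row=LF[2]=5
  step 6: row=5, L[5]='g', prepend. Next row=LF[5]=3
  step 7: row=3, L[3]='i', prepend. Next row=LF[3]=4
  step 8: row=4, L[4]='p', prepend. Next row=LF[4]=6
Reversed output: piglet4$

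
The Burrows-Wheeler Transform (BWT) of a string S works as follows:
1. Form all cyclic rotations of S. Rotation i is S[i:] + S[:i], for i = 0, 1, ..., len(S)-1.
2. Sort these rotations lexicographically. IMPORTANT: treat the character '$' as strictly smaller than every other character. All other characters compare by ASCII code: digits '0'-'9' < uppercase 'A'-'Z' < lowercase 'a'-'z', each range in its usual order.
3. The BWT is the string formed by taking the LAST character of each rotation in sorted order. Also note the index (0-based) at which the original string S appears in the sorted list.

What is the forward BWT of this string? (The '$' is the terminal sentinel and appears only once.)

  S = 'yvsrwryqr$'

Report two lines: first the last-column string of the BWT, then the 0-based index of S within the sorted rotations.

Answer: ryqswvyrr$
9

Derivation:
All 10 rotations (rotation i = S[i:]+S[:i]):
  rot[0] = yvsrwryqr$
  rot[1] = vsrwryqr$y
  rot[2] = srwryqr$yv
  rot[3] = rwryqr$yvs
  rot[4] = wryqr$yvsr
  rot[5] = ryqr$yvsrw
  rot[6] = yqr$yvsrwr
  rot[7] = qr$yvsrwry
  rot[8] = r$yvsrwryq
  rot[9] = $yvsrwryqr
Sorted (with $ < everything):
  sorted[0] = $yvsrwryqr  (last char: 'r')
  sorted[1] = qr$yvsrwry  (last char: 'y')
  sorted[2] = r$yvsrwryq  (last char: 'q')
  sorted[3] = rwryqr$yvs  (last char: 's')
  sorted[4] = ryqr$yvsrw  (last char: 'w')
  sorted[5] = srwryqr$yv  (last char: 'v')
  sorted[6] = vsrwryqr$y  (last char: 'y')
  sorted[7] = wryqr$yvsr  (last char: 'r')
  sorted[8] = yqr$yvsrwr  (last char: 'r')
  sorted[9] = yvsrwryqr$  (last char: '$')
Last column: ryqswvyrr$
Original string S is at sorted index 9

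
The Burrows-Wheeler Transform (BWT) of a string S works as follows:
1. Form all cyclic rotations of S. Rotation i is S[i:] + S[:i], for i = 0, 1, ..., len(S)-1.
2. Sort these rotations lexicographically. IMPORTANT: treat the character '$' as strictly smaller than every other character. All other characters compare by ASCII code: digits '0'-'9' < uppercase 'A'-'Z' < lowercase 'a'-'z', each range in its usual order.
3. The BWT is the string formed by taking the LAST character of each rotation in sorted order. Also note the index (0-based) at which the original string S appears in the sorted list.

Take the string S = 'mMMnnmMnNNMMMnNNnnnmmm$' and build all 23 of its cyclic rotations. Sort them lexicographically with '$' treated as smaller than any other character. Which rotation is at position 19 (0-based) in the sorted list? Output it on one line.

All 23 rotations (rotation i = S[i:]+S[:i]):
  rot[0] = mMMnnmMnNNMMMnNNnnnmmm$
  rot[1] = MMnnmMnNNMMMnNNnnnmmm$m
  rot[2] = MnnmMnNNMMMnNNnnnmmm$mM
  rot[3] = nnmMnNNMMMnNNnnnmmm$mMM
  rot[4] = nmMnNNMMMnNNnnnmmm$mMMn
  rot[5] = mMnNNMMMnNNnnnmmm$mMMnn
  rot[6] = MnNNMMMnNNnnnmmm$mMMnnm
  rot[7] = nNNMMMnNNnnnmmm$mMMnnmM
  rot[8] = NNMMMnNNnnnmmm$mMMnnmMn
  rot[9] = NMMMnNNnnnmmm$mMMnnmMnN
  rot[10] = MMMnNNnnnmmm$mMMnnmMnNN
  rot[11] = MMnNNnnnmmm$mMMnnmMnNNM
  rot[12] = MnNNnnnmmm$mMMnnmMnNNMM
  rot[13] = nNNnnnmmm$mMMnnmMnNNMMM
  rot[14] = NNnnnmmm$mMMnnmMnNNMMMn
  rot[15] = Nnnnmmm$mMMnnmMnNNMMMnN
  rot[16] = nnnmmm$mMMnnmMnNNMMMnNN
  rot[17] = nnmmm$mMMnnmMnNNMMMnNNn
  rot[18] = nmmm$mMMnnmMnNNMMMnNNnn
  rot[19] = mmm$mMMnnmMnNNMMMnNNnnn
  rot[20] = mm$mMMnnmMnNNMMMnNNnnnm
  rot[21] = m$mMMnnmMnNNMMMnNNnnnmm
  rot[22] = $mMMnnmMnNNMMMnNNnnnmmm
Sorted (with $ < everything):
  sorted[0] = $mMMnnmMnNNMMMnNNnnnmmm
  sorted[1] = MMMnNNnnnmmm$mMMnnmMnNN
  sorted[2] = MMnNNnnnmmm$mMMnnmMnNNM
  sorted[3] = MMnnmMnNNMMMnNNnnnmmm$m
  sorted[4] = MnNNMMMnNNnnnmmm$mMMnnm
  sorted[5] = MnNNnnnmmm$mMMnnmMnNNMM
  sorted[6] = MnnmMnNNMMMnNNnnnmmm$mM
  sorted[7] = NMMMnNNnnnmmm$mMMnnmMnN
  sorted[8] = NNMMMnNNnnnmmm$mMMnnmMn
  sorted[9] = NNnnnmmm$mMMnnmMnNNMMMn
  sorted[10] = Nnnnmmm$mMMnnmMnNNMMMnN
  sorted[11] = m$mMMnnmMnNNMMMnNNnnnmm
  sorted[12] = mMMnnmMnNNMMMnNNnnnmmm$
  sorted[13] = mMnNNMMMnNNnnnmmm$mMMnn
  sorted[14] = mm$mMMnnmMnNNMMMnNNnnnm
  sorted[15] = mmm$mMMnnmMnNNMMMnNNnnn
  sorted[16] = nNNMMMnNNnnnmmm$mMMnnmM
  sorted[17] = nNNnnnmmm$mMMnnmMnNNMMM
  sorted[18] = nmMnNNMMMnNNnnnmmm$mMMn
  sorted[19] = nmmm$mMMnnmMnNNMMMnNNnn
  sorted[20] = nnmMnNNMMMnNNnnnmmm$mMM
  sorted[21] = nnmmm$mMMnnmMnNNMMMnNNn
  sorted[22] = nnnmmm$mMMnnmMnNNMMMnNN
sorted[19] = nmmm$mMMnnmMnNNMMMnNNnn

Answer: nmmm$mMMnnmMnNNMMMnNNnn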